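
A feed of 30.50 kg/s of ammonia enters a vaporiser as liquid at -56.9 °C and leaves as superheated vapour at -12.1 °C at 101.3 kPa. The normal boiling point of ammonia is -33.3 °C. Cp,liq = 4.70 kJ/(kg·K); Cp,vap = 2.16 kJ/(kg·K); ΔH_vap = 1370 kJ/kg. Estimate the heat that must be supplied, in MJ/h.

Q = 168000 MJ/h

liquid -56.9→-33.3 °C: 110.92 kJ/kg
vaporisation at -33.3 °C: 1370 kJ/kg
vapour -33.3→-12.1 °C: 45.792 kJ/kg
Δh = 110.92 + 1370 + 45.792 = 1526.7 kJ/kg
Q = ṁ·Δh = 30.50 kg/s × 1526.7 kJ/kg = 46565 kJ/s
|Q| = 46565 kW = 167630 MJ/h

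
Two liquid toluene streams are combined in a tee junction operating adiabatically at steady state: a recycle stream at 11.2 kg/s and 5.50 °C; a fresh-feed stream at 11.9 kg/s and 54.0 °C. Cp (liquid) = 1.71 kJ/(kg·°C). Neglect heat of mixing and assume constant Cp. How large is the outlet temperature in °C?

T_out = 30.5 °C

Adiabatic, steady state ⇒ Σ ṁᵢCp,ᵢ(T_out − Tᵢ) = 0
T_out = Σ ṁᵢCp,ᵢTᵢ / Σ ṁᵢCp,ᵢ
      = 1204.2 / 39.501 = 30.485 °C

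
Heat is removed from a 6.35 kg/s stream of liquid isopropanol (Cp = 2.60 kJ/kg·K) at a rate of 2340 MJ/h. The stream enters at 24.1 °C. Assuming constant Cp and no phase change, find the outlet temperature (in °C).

Q = 2340 MJ/h = 650 kJ/s
ΔT = Q/(ṁ·Cp) = 650/(6.35×2.60) = 39.37 K
T_out = 24.1 − 39.37 = -15.27 °C

T_out = -15.3 °C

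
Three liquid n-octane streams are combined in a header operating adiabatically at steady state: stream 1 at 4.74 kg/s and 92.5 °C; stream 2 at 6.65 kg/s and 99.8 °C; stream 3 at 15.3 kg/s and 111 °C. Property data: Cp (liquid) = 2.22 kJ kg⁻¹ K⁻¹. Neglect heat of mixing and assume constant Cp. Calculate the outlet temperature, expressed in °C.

No heat crosses the boundary, so H_out = H_in.
Σ ṁᵢCp,ᵢTᵢ = 4.74×2.22×92.5 + 6.65×2.22×99.8 + 15.3×2.22×111 = 6216.9
Σ ṁᵢCp,ᵢ = 4.74×2.22 + 6.65×2.22 + 15.3×2.22 = 59.252
T_out = 6216.9 / 59.252 = 104.92 °C

T_out = 105 °C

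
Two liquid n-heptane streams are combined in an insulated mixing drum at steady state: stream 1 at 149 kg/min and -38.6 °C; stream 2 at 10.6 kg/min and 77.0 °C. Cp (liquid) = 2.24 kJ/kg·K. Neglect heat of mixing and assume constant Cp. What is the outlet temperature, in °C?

No heat crosses the boundary, so H_out = H_in.
T_out = Σ ṁᵢCp,ᵢTᵢ / Σ ṁᵢCp,ᵢ
      = -11055 / 357.5 = -30.922 °C

T_out = -30.9 °C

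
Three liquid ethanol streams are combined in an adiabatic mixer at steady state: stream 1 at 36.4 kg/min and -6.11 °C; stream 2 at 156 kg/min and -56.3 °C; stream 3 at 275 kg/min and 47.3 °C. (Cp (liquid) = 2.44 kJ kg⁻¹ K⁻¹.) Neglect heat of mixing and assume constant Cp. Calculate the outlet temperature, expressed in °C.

No heat crosses the boundary, so H_out = H_in.
T_out = Σ ṁᵢCp,ᵢTᵢ / Σ ṁᵢCp,ᵢ
      = 9765.6 / 1140.5 = 8.5629 °C

T_out = 8.56 °C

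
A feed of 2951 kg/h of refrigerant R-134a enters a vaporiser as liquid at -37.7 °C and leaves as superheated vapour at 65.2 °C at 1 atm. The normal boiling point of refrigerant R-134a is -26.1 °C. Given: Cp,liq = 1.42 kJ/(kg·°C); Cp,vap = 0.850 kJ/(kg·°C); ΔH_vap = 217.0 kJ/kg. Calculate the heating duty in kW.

liquid -37.7→-26.1 °C: 16.472 kJ/kg
vaporisation at -26.1 °C: 217 kJ/kg
vapour -26.1→65.2 °C: 77.605 kJ/kg
Δh = 16.472 + 217 + 77.605 = 311.08 kJ/kg
Q = ṁ·Δh = 2951 kg/h × 311.08 kJ/kg = 917990 kJ/h
|Q| = 255 kW

Q = 255 kW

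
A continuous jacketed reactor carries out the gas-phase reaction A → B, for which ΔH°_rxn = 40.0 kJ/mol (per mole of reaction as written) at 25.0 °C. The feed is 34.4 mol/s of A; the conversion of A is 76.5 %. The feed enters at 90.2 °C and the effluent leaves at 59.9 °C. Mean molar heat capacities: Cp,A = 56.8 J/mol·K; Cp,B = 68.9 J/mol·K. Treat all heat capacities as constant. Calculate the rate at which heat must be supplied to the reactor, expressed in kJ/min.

Q_in = 60300 kJ/min

Extent of reaction ξ = 0.765 × 34.4 = 26.316 mol/s
Reaction term: ξ·ΔH°_rxn = 26.316 × 40.0 = 1052.6 kJ/s
Sensible, feed 90.2→25 °C: -127.4 kJ/s
Outlet flows (mol/s): A 8.084, B 26.316
Sensible, products 25→59.9 °C: 79.305 kJ/s
Q = ΔH = 1004.5 kJ/s = 1004.5 kW
Heat supplied = 60273 kJ/min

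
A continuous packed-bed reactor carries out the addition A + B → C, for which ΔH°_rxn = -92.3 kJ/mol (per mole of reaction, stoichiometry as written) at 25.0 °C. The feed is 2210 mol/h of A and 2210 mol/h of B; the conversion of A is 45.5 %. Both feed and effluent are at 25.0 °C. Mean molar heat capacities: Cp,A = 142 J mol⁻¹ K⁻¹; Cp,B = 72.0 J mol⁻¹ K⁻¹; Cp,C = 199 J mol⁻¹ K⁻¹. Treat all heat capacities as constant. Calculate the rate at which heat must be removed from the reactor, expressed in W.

Q_out = 25800 W

Extent of reaction ξ = 0.455 × 2210 = 1005.6 mol/h
Reaction term: ξ·ΔH°_rxn = 1005.6 × -92.3 = -92812 kJ/h
Q = ΔH = -92812 kJ/h = -25.781 kW
Heat removed = 25781 W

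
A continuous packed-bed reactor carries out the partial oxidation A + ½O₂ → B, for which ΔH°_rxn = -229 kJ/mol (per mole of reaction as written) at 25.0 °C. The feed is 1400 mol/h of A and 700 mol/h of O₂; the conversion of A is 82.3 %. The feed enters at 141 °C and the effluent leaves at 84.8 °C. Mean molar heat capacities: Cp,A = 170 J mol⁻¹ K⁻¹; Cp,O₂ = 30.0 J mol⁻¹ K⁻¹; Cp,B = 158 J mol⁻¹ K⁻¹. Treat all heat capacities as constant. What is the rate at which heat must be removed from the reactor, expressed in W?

Extent of reaction ξ = 0.823 × 1400 = 1152.2 mol/h
Reaction term: ξ·ΔH°_rxn = 1152.2 × -229 = -263850 kJ/h
Sensible, feed 141→25 °C: -30044 kJ/h
Outlet flows (mol/h): A 247.8, O₂ 123.9, B 1152.2
Sensible, products 25→84.8 °C: 13628 kJ/h
Q = ΔH = -280270 kJ/h = -77.853 kW
Heat removed = 77853 W

Q_out = 77900 W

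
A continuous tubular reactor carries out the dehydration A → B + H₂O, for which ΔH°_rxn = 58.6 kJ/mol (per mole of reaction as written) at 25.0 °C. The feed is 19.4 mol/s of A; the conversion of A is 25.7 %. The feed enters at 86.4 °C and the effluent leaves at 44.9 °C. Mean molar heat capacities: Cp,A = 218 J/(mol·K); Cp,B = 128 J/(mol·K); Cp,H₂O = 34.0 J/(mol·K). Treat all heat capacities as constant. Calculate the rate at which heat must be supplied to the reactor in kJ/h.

Q_in = 400000 kJ/h

Extent of reaction ξ = 0.257 × 19.4 = 4.9858 mol/s
Reaction term: ξ·ΔH°_rxn = 4.9858 × 58.6 = 292.17 kJ/s
Sensible, feed 86.4→25 °C: -259.67 kJ/s
Outlet flows (mol/s): A 14.414, B 4.9858, H₂O 4.9858
Sensible, products 25→44.9 °C: 78.605 kJ/s
Q = ΔH = 111.1 kJ/s = 111.1 kW
Heat supplied = 399960 kJ/h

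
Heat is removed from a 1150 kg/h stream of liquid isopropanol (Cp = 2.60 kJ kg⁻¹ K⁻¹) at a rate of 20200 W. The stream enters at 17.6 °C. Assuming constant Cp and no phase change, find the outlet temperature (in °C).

Q = 20200 W = 72720 kJ/h
ΔT = Q/(ṁ·Cp) = 72720/(1150×2.60) = 24.321 K
T_out = 17.6 − 24.321 = -6.7211 °C

T_out = -6.72 °C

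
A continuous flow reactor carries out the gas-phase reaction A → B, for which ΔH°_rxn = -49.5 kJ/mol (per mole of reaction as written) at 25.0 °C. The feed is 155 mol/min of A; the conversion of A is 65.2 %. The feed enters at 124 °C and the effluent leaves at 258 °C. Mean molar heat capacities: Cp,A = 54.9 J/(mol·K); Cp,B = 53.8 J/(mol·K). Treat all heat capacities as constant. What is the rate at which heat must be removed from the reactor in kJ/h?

Extent of reaction ξ = 0.652 × 155 = 101.06 mol/min
Reaction term: ξ·ΔH°_rxn = 101.06 × -49.5 = -5002.5 kJ/min
Sensible, feed 124→25 °C: -842.44 kJ/min
Outlet flows (mol/min): A 53.94, B 101.06
Sensible, products 25→258 °C: 1956.8 kJ/min
Q = ΔH = -3888.1 kJ/min = -64.802 kW
Heat removed = 233290 kJ/h

Q_out = 233000 kJ/h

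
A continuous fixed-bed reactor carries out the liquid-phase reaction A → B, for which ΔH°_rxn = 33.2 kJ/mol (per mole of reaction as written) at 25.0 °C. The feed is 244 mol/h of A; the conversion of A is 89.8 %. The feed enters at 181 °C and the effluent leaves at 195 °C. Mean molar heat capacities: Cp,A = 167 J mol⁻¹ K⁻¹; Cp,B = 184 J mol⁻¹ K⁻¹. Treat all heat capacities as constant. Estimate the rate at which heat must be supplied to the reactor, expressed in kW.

Extent of reaction ξ = 0.898 × 244 = 219.11 mol/h
Reaction term: ξ·ΔH°_rxn = 219.11 × 33.2 = 7274.5 kJ/h
Sensible, feed 181→25 °C: -6356.7 kJ/h
Outlet flows (mol/h): A 24.888, B 219.11
Sensible, products 25→195 °C: 7560.4 kJ/h
Q = ΔH = 8478.2 kJ/h = 2.3551 kW
Heat supplied = 2.3551 kW

Q_in = 2.36 kW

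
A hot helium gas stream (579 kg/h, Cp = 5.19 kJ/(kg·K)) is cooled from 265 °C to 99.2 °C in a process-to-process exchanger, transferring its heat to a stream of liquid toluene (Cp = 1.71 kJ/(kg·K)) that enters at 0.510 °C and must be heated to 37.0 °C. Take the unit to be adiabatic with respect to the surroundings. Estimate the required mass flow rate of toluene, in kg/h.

Heat released by hot stream: Q = 579 × 5.19 × (265 − 99.2) = 498230 kJ/h
Energy balance on cold side (adiabatic exchanger): Q = ṁ_c·Cp_c·(T_c,out − T_c,in)
ṁ_c = 498230 / [1.71 × (37.0 − 0.510)] = 7984.7 kg/h

ṁ_c = 7980 kg/h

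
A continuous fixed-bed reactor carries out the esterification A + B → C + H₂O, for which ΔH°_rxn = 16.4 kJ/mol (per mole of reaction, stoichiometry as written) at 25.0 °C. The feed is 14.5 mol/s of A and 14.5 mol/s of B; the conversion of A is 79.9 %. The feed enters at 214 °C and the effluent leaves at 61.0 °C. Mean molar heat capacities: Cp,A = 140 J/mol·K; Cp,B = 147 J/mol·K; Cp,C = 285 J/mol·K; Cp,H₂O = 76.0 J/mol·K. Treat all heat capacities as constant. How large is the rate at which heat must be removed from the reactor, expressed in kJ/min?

Extent of reaction ξ = 0.799 × 14.5 = 11.586 mol/s
Reaction term: ξ·ΔH°_rxn = 11.586 × 16.4 = 190 kJ/s
Sensible, feed 214→25 °C: -786.52 kJ/s
Outlet flows (mol/s): A 2.9145, B 2.9145, C 11.586, H₂O 11.586
Sensible, products 25→61.0 °C: 180.68 kJ/s
Q = ΔH = -415.84 kJ/s = -415.84 kW
Heat removed = 24951 kJ/min

Q_out = 25000 kJ/min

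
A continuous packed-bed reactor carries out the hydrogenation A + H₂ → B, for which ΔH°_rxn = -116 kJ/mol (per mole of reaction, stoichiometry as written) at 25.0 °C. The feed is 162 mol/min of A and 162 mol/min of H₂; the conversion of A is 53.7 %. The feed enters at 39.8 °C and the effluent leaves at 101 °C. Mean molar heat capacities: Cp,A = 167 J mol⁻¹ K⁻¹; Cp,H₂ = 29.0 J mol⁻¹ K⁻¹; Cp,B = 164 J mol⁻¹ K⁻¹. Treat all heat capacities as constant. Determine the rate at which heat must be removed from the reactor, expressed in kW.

Q_out = 139 kW

Extent of reaction ξ = 0.537 × 162 = 86.994 mol/min
Reaction term: ξ·ΔH°_rxn = 86.994 × -116 = -10091 kJ/min
Sensible, feed 39.8→25 °C: -469.93 kJ/min
Outlet flows (mol/min): A 75.006, H₂ 75.006, B 86.994
Sensible, products 25→101 °C: 2201.6 kJ/min
Q = ΔH = -8359.7 kJ/min = -139.33 kW
Heat removed = 139.33 kW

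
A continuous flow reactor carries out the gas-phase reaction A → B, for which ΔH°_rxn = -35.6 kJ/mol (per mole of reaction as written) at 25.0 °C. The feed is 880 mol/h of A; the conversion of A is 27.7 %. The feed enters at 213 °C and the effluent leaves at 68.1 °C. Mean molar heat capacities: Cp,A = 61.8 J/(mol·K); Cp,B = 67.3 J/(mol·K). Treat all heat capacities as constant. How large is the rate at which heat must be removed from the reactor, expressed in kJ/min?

Q_out = 275 kJ/min

Extent of reaction ξ = 0.277 × 880 = 243.76 mol/h
Reaction term: ξ·ΔH°_rxn = 243.76 × -35.6 = -8677.9 kJ/h
Sensible, feed 213→25 °C: -10224 kJ/h
Outlet flows (mol/h): A 636.24, B 243.76
Sensible, products 25→68.1 °C: 2401.7 kJ/h
Q = ΔH = -16500 kJ/h = -4.5834 kW
Heat removed = 275.01 kJ/min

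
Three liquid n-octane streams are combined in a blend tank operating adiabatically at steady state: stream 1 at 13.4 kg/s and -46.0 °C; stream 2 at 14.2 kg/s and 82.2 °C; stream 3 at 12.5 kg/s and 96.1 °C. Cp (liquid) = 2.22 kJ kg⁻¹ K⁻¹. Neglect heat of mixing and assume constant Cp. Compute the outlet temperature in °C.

Energy balance with Q = 0: Σ ṁᵢCp,ᵢ(T_out − Tᵢ) = 0
T_out = Σ ṁᵢCp,ᵢTᵢ / Σ ṁᵢCp,ᵢ
      = 3889.6 / 89.022 = 43.693 °C

T_out = 43.7 °C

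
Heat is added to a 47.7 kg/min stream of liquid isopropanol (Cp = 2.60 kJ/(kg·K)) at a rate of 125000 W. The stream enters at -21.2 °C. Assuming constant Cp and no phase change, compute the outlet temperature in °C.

Q = 125000 W = 7500 kJ/min
ΔT = Q/(ṁ·Cp) = 7500/(47.7×2.60) = 60.474 K
T_out = -21.2 + 60.474 = 39.274 °C

T_out = 39.3 °C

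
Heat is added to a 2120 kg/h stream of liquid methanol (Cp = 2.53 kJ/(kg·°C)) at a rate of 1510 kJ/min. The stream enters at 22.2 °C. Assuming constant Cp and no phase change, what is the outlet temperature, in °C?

T_out = 39.1 °C

Q = 1510 kJ/min = 90600 kJ/h
ΔT = Q/(ṁ·Cp) = 90600/(2120×2.53) = 16.892 K
T_out = 22.2 + 16.892 = 39.092 °C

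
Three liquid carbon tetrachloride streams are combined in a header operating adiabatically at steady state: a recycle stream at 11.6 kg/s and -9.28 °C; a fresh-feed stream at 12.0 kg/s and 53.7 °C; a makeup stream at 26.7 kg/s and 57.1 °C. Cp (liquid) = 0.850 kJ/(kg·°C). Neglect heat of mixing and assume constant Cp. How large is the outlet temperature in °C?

T_out = 41.0 °C

Energy balance with Q = 0: Σ ṁᵢCp,ᵢ(T_out − Tᵢ) = 0
T_out = Σ ṁᵢCp,ᵢTᵢ / Σ ṁᵢCp,ᵢ
      = 1752.1 / 42.755 = 40.981 °C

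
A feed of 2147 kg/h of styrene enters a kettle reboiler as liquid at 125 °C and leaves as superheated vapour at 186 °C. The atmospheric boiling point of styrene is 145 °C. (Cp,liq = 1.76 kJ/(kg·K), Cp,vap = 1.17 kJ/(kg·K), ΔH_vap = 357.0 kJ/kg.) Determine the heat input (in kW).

Q = 263 kW

liquid 125→145 °C: 35.2 kJ/kg
vaporisation at 145 °C: 357 kJ/kg
vapour 145→186 °C: 47.97 kJ/kg
Δh = 35.2 + 357 + 47.97 = 440.17 kJ/kg
Q = ṁ·Δh = 2147 kg/h × 440.17 kJ/kg = 945040 kJ/h
|Q| = 262.51 kW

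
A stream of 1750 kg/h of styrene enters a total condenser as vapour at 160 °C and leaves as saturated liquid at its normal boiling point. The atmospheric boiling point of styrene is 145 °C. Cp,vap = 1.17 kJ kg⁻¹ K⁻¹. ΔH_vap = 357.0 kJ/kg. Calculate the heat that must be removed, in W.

Q_c = 182000 W

vapour 160→145 °C: -17.55 kJ/kg
condensation at 145 °C: -357 kJ/kg
Δh = -17.55 + -357 = -374.55 kJ/kg
Q = ṁ·Δh = 1750 kg/h × -374.55 kJ/kg = -655460 kJ/h
|Q| = 182.07 kW = 182070 W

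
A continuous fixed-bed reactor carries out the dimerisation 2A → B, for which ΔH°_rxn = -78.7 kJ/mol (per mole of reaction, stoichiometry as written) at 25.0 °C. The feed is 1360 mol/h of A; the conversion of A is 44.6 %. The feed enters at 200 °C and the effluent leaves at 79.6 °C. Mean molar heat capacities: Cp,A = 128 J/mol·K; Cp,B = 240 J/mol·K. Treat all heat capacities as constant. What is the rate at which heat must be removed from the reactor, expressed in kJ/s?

Q_out = 12.5 kJ/s

Extent of reaction ξ = 0.446 × 1360 / 2 = 303.28 mol/h
Reaction term: ξ·ΔH°_rxn = 303.28 × -78.7 = -23868 kJ/h
Sensible, feed 200→25 °C: -30464 kJ/h
Outlet flows (mol/h): A 753.44, B 303.28
Sensible, products 25→79.6 °C: 9239.8 kJ/h
Q = ΔH = -45092 kJ/h = -12.526 kW
Heat removed = 12.526 kJ/s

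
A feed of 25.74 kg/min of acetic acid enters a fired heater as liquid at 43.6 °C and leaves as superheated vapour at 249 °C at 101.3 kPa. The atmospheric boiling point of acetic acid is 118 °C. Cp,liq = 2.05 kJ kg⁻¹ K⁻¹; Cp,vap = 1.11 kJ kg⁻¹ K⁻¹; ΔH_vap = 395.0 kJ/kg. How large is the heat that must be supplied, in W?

liquid 43.6→118 °C: 152.52 kJ/kg
vaporisation at 118 °C: 395 kJ/kg
vapour 118→249 °C: 145.41 kJ/kg
Δh = 152.52 + 395 + 145.41 = 692.93 kJ/kg
Q = ṁ·Δh = 25.74 kg/min × 692.93 kJ/kg = 17836 kJ/min
|Q| = 297.27 kW = 297270 W

Q = 297000 W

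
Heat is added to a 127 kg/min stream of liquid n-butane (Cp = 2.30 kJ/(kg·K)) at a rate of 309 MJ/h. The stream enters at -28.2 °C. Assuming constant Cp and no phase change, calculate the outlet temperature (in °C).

Q = 309 MJ/h = 5150 kJ/min
ΔT = Q/(ṁ·Cp) = 5150/(127×2.30) = 17.631 K
T_out = -28.2 + 17.631 = -10.569 °C

T_out = -10.6 °C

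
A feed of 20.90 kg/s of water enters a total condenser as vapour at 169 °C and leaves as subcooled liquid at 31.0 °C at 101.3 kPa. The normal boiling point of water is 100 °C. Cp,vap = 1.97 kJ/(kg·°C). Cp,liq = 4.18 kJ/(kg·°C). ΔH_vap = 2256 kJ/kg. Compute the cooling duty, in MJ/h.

vapour 169→100 °C: -135.93 kJ/kg
condensation at 100 °C: -2256 kJ/kg
liquid 100→31.0 °C: -288.42 kJ/kg
Δh = -135.93 + -2256 + -288.42 = -2680.3 kJ/kg
Q = ṁ·Δh = 20.90 kg/s × -2680.3 kJ/kg = -56019 kJ/s
|Q| = 56019 kW = 201670 MJ/h

Q_c = 202000 MJ/h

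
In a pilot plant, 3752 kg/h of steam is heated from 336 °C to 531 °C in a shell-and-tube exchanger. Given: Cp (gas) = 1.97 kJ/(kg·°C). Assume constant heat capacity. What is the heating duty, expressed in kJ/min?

Q = 24000 kJ/min

Q = ṁ·Cp·ΔT = 3752 × 1.97 × (531 − 336) = 1.4413e+06 kJ/h
Converting: 1.4413e+06 / 3600 s = 400.37 kW
Heating duty = 24022 kJ/min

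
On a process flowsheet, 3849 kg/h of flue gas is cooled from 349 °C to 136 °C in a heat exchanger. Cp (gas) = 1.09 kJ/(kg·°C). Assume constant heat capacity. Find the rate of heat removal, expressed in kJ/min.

Q_c = 14900 kJ/min

Q = ṁ·Cp·ΔT = 3849 × 1.09 × (136 − 349) = -893620 kJ/h
Converting: 893620 / 3600 s = 248.23 kW
Cooling duty = 14894 kJ/min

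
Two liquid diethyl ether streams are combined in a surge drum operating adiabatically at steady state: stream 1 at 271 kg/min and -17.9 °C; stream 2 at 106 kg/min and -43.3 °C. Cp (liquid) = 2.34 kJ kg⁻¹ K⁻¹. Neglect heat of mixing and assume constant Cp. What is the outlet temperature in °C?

Adiabatic, steady state ⇒ Σ ṁᵢCp,ᵢ(T_out − Tᵢ) = 0
T_out = Σ ṁᵢCp,ᵢTᵢ / Σ ṁᵢCp,ᵢ
      = -22091 / 882.18 = -25.042 °C

T_out = -25.0 °C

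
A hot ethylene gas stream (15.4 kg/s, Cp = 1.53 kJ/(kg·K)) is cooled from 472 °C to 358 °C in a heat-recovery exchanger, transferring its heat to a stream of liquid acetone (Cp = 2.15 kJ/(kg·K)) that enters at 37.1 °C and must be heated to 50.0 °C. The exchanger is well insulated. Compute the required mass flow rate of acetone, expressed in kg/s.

Heat released by hot stream: Q = 15.4 × 1.53 × (472 − 358) = 2686.1 kJ/s
Energy balance on cold side (adiabatic exchanger): Q = ṁ_c·Cp_c·(T_c,out − T_c,in)
ṁ_c = 2686.1 / [2.15 × (50.0 − 37.1)] = 96.848 kg/s

ṁ_c = 96.8 kg/s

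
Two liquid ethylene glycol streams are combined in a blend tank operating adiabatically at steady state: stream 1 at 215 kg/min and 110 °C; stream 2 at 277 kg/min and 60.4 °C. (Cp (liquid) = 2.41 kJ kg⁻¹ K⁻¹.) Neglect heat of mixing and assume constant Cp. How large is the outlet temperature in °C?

T_out = 82.1 °C

Adiabatic, steady state ⇒ Σ ṁᵢCp,ᵢ(T_out − Tᵢ) = 0
Σ ṁᵢCp,ᵢTᵢ = 215×2.41×110 + 277×2.41×60.4 = 97318
Σ ṁᵢCp,ᵢ = 215×2.41 + 277×2.41 = 1185.7
T_out = 97318 / 1185.7 = 82.075 °C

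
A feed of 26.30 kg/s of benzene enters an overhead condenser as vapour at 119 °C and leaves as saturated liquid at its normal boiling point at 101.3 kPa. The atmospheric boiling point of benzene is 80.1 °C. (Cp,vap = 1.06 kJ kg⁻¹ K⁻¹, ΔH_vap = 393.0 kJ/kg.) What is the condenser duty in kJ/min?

vapour 119→80.1 °C: -41.234 kJ/kg
condensation at 80.1 °C: -393 kJ/kg
Δh = -41.234 + -393 = -434.23 kJ/kg
Q = ṁ·Δh = 26.30 kg/s × -434.23 kJ/kg = -11420 kJ/s
|Q| = 11420 kW = 685220 kJ/min

Q_c = 685000 kJ/min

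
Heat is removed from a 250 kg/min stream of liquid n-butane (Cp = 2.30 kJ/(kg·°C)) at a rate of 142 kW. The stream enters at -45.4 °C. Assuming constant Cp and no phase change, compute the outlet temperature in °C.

Q = 142 kW = 8520 kJ/min
ΔT = Q/(ṁ·Cp) = 8520/(250×2.30) = 14.817 K
T_out = -45.4 − 14.817 = -60.217 °C

T_out = -60.2 °C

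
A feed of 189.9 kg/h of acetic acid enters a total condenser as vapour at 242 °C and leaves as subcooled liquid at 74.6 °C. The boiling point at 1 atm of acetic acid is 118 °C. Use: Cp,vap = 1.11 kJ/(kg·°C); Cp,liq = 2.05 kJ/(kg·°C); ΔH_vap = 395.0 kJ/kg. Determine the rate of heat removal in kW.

vapour 242→118 °C: -137.64 kJ/kg
condensation at 118 °C: -395 kJ/kg
liquid 118→74.6 °C: -88.97 kJ/kg
Δh = -137.64 + -395 + -88.97 = -621.61 kJ/kg
Q = ṁ·Δh = 189.9 kg/h × -621.61 kJ/kg = -118040 kJ/h
|Q| = 32.79 kW

Q_c = 32.8 kW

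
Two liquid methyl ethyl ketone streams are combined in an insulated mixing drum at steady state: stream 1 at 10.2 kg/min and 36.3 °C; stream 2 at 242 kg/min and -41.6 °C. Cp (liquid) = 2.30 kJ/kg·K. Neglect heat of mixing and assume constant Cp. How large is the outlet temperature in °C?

T_out = -38.4 °C

Energy balance with Q = 0: Σ ṁᵢCp,ᵢ(T_out − Tᵢ) = 0
Σ ṁᵢCp,ᵢTᵢ = 10.2×2.30×36.3 + 242×2.30×-41.6 = -22303
Σ ṁᵢCp,ᵢ = 10.2×2.30 + 242×2.30 = 580.06
T_out = -22303 / 580.06 = -38.449 °C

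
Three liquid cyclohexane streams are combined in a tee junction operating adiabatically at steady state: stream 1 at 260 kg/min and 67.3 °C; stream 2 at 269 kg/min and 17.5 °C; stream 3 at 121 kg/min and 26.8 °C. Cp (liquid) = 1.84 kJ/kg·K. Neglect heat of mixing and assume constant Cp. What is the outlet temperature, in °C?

Adiabatic, steady state ⇒ Σ ṁᵢCp,ᵢ(T_out − Tᵢ) = 0
T_out = Σ ṁᵢCp,ᵢTᵢ / Σ ṁᵢCp,ᵢ
      = 46825 / 1196 = 39.151 °C

T_out = 39.2 °C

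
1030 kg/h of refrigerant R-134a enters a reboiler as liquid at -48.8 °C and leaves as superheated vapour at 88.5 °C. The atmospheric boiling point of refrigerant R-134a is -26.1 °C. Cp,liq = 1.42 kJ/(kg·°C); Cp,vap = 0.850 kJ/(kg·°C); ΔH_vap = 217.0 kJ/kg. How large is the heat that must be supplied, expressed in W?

Q = 99200 W

liquid -48.8→-26.1 °C: 32.234 kJ/kg
vaporisation at -26.1 °C: 217 kJ/kg
vapour -26.1→88.5 °C: 97.41 kJ/kg
Δh = 32.234 + 217 + 97.41 = 346.64 kJ/kg
Q = ṁ·Δh = 1030 kg/h × 346.64 kJ/kg = 357040 kJ/h
|Q| = 99.179 kW = 99179 W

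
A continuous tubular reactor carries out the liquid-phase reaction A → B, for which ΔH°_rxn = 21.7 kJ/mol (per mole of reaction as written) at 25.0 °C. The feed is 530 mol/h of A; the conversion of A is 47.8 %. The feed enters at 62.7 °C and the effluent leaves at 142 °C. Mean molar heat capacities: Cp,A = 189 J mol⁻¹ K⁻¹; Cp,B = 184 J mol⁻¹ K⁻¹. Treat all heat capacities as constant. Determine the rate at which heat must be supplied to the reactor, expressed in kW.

Extent of reaction ξ = 0.478 × 530 = 253.34 mol/h
Reaction term: ξ·ΔH°_rxn = 253.34 × 21.7 = 5497.5 kJ/h
Sensible, feed 62.7→25 °C: -3776.4 kJ/h
Outlet flows (mol/h): A 276.66, B 253.34
Sensible, products 25→142 °C: 11572 kJ/h
Q = ΔH = 13293 kJ/h = 3.6924 kW
Heat supplied = 3.6924 kW

Q_in = 3.69 kW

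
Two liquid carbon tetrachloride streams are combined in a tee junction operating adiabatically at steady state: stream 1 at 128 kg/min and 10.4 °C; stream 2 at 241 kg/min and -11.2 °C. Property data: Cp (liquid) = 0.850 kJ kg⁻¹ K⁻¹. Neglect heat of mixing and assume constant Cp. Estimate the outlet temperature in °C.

T_out = -3.71 °C

Energy balance with Q = 0: Σ ṁᵢCp,ᵢ(T_out − Tᵢ) = 0
T_out = Σ ṁᵢCp,ᵢTᵢ / Σ ṁᵢCp,ᵢ
      = -1162.8 / 313.65 = -3.7073 °C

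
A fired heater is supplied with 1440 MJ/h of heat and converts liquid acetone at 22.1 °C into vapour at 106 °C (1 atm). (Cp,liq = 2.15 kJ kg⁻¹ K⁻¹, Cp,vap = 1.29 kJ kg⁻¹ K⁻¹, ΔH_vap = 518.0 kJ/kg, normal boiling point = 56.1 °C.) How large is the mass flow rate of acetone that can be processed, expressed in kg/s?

Δh = 2.15×(56.1−22.1) + 518.0 + 1.29×(106−56.1) = 655.47 kJ/kg
Q = 1440 MJ/h = 400 kJ/s = 400 kJ/s
ṁ = Q/Δh = 400 / 655.47 = 0.61025 kg/s

ṁ = 0.610 kg/s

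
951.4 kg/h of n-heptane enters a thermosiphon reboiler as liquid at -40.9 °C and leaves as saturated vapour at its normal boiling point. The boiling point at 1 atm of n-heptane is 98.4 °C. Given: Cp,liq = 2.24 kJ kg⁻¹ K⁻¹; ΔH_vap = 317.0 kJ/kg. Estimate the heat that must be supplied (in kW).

liquid -40.9→98.4 °C: 312.03 kJ/kg
vaporisation at 98.4 °C: 317 kJ/kg
Δh = 312.03 + 317 = 629.03 kJ/kg
Q = ṁ·Δh = 951.4 kg/h × 629.03 kJ/kg = 598460 kJ/h
|Q| = 166.24 kW

Q = 166 kW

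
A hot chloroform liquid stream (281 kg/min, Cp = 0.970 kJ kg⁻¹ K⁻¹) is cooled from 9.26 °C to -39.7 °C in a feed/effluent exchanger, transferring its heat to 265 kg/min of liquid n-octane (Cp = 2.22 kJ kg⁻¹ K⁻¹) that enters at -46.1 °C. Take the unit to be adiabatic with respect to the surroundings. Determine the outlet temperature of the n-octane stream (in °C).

Heat released by hot stream: Q = 281 × 0.970 × (9.26 − -39.7) = 13345 kJ/min
Energy balance on cold side (adiabatic exchanger): Q = ṁ_c·Cp_c·(T_c,out − T_c,in)
T_c,out = -46.1 + 13345/(265 × 2.22) = -23.416 °C

T_c,out = -23.4 °C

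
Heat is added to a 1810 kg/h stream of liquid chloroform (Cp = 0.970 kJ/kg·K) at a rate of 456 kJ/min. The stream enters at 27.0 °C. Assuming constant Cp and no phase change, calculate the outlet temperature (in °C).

Q = 456 kJ/min = 27360 kJ/h
ΔT = Q/(ṁ·Cp) = 27360/(1810×0.970) = 15.584 K
T_out = 27.0 + 15.584 = 42.584 °C

T_out = 42.6 °C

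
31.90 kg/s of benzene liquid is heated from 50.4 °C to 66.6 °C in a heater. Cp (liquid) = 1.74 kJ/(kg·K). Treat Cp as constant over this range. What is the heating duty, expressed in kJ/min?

Q = 54000 kJ/min

Q = ṁ·Cp·ΔT = 31.90 × 1.74 × (66.6 − 50.4) = 899.2 kJ/s
Heating duty = 53952 kJ/min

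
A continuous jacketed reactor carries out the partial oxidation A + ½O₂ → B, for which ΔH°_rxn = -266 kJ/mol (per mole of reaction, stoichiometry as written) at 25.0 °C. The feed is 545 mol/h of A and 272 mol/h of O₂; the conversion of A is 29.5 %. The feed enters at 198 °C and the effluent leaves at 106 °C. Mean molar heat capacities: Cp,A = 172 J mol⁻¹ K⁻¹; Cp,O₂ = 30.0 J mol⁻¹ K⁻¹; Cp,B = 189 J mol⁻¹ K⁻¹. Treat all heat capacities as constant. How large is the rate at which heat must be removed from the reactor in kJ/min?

Q_out = 869 kJ/min

Extent of reaction ξ = 0.295 × 545 = 160.78 mol/h
Reaction term: ξ·ΔH°_rxn = 160.78 × -266 = -42766 kJ/h
Sensible, feed 198→25 °C: -17629 kJ/h
Outlet flows (mol/h): A 384.23, O₂ 191.61, B 160.78
Sensible, products 25→106 °C: 8279.9 kJ/h
Q = ΔH = -52115 kJ/h = -14.476 kW
Heat removed = 868.58 kJ/min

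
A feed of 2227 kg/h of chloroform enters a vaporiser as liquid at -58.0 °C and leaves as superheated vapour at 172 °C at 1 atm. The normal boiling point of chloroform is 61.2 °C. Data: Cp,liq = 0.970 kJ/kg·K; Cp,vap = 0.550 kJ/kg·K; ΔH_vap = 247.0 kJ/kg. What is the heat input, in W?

liquid -58.0→61.2 °C: 115.62 kJ/kg
vaporisation at 61.2 °C: 247 kJ/kg
vapour 61.2→172 °C: 60.94 kJ/kg
Δh = 115.62 + 247 + 60.94 = 423.56 kJ/kg
Q = ṁ·Δh = 2227 kg/h × 423.56 kJ/kg = 943280 kJ/h
|Q| = 262.02 kW = 262020 W

Q = 262000 W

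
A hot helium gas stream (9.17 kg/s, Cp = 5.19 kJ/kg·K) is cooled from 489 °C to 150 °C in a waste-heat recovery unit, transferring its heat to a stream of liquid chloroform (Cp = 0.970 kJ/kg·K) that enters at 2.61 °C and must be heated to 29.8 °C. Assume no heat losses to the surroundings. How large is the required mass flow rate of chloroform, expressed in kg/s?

ṁ_c = 612 kg/s

Heat released by hot stream: Q = 9.17 × 5.19 × (489 − 150) = 16134 kJ/s
Energy balance on cold side (adiabatic exchanger): Q = ṁ_c·Cp_c·(T_c,out − T_c,in)
ṁ_c = 16134 / [0.970 × (29.8 − 2.61)] = 611.72 kg/s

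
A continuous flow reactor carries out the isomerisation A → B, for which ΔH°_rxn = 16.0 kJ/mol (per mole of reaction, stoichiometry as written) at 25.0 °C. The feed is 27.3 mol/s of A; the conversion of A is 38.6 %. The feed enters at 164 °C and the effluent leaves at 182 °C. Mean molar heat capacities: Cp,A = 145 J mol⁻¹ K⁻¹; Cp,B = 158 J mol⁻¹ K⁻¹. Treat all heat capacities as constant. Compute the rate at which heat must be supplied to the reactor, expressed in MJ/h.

Extent of reaction ξ = 0.386 × 27.3 = 10.538 mol/s
Reaction term: ξ·ΔH°_rxn = 10.538 × 16.0 = 168.6 kJ/s
Sensible, feed 164→25 °C: -550.23 kJ/s
Outlet flows (mol/s): A 16.762, B 10.538
Sensible, products 25→182 °C: 642.99 kJ/s
Q = ΔH = 261.37 kJ/s = 261.37 kW
Heat supplied = 940.92 MJ/h

Q_in = 941 MJ/h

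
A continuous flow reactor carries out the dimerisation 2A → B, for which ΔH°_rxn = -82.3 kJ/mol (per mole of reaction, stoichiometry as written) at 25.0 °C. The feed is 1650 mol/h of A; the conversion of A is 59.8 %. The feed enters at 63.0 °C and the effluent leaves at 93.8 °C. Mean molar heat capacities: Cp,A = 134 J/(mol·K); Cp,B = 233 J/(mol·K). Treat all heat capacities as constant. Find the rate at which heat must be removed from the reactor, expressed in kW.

Q_out = 9.72 kW

Extent of reaction ξ = 0.598 × 1650 / 2 = 493.35 mol/h
Reaction term: ξ·ΔH°_rxn = 493.35 × -82.3 = -40603 kJ/h
Sensible, feed 63.0→25 °C: -8401.8 kJ/h
Outlet flows (mol/h): A 663.3, B 493.35
Sensible, products 25→93.8 °C: 14024 kJ/h
Q = ΔH = -34981 kJ/h = -9.7169 kW
Heat removed = 9.7169 kW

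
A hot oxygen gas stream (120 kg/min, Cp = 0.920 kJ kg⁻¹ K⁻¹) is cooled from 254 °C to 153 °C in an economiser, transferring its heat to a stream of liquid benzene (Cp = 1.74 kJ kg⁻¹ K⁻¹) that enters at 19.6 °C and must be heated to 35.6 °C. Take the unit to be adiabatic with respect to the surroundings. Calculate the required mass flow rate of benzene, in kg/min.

Heat released by hot stream: Q = 120 × 0.920 × (254 − 153) = 11150 kJ/min
Energy balance on cold side (adiabatic exchanger): Q = ṁ_c·Cp_c·(T_c,out − T_c,in)
ṁ_c = 11150 / [1.74 × (35.6 − 19.6)] = 400.52 kg/min

ṁ_c = 401 kg/min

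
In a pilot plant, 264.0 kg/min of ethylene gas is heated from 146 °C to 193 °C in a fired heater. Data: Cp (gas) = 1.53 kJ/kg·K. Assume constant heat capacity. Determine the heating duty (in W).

Q = 316000 W

Q = ṁ·Cp·ΔT = 264.0 × 1.53 × (193 − 146) = 18984 kJ/min
Converting: 18984 / 60 s = 316.4 kW
Heating duty = 316400 W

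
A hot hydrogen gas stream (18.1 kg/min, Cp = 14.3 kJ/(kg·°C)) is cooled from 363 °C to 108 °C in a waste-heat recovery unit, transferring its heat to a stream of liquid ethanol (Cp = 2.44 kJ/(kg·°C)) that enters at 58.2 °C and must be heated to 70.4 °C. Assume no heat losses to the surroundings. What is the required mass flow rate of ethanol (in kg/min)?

Heat released by hot stream: Q = 18.1 × 14.3 × (363 − 108) = 66002 kJ/min
Energy balance on cold side (adiabatic exchanger): Q = ṁ_c·Cp_c·(T_c,out − T_c,in)
ṁ_c = 66002 / [2.44 × (70.4 − 58.2)] = 2217.2 kg/min

ṁ_c = 2220 kg/min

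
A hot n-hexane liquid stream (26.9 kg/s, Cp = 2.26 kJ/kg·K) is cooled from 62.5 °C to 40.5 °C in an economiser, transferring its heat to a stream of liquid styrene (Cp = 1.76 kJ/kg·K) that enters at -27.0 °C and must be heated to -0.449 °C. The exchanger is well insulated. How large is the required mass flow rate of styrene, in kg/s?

Heat released by hot stream: Q = 26.9 × 2.26 × (62.5 − 40.5) = 1337.5 kJ/s
Energy balance on cold side (adiabatic exchanger): Q = ṁ_c·Cp_c·(T_c,out − T_c,in)
ṁ_c = 1337.5 / [1.76 × (-0.449 − -27.0)] = 28.621 kg/s

ṁ_c = 28.6 kg/s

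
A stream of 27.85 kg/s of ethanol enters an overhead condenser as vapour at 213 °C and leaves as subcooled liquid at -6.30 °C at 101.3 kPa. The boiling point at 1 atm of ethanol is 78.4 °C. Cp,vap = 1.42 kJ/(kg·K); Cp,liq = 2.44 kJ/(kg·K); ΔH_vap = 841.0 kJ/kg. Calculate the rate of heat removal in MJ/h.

Q_c = 124000 MJ/h

vapour 213→78.4 °C: -191.13 kJ/kg
condensation at 78.4 °C: -841 kJ/kg
liquid 78.4→-6.30 °C: -206.67 kJ/kg
Δh = -191.13 + -841 + -206.67 = -1238.8 kJ/kg
Q = ṁ·Δh = 27.85 kg/s × -1238.8 kJ/kg = -34501 kJ/s
|Q| = 34501 kW = 124200 MJ/h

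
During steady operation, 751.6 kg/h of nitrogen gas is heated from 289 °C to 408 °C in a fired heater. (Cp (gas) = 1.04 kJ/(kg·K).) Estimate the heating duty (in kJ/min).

Q = ṁ·Cp·ΔT = 751.6 × 1.04 × (408 − 289) = 93018 kJ/h
Converting: 93018 / 3600 s = 25.838 kW
Heating duty = 1550.3 kJ/min

Q = 1550 kJ/min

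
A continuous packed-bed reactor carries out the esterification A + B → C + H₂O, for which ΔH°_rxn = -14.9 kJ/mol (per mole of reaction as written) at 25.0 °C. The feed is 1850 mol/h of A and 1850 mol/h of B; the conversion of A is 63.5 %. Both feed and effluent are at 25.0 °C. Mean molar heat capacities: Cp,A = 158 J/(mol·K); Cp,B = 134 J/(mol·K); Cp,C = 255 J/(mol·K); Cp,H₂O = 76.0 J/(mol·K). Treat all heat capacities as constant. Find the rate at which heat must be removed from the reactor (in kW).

Extent of reaction ξ = 0.635 × 1850 = 1174.8 mol/h
Reaction term: ξ·ΔH°_rxn = 1174.8 × -14.9 = -17504 kJ/h
Q = ΔH = -17504 kJ/h = -4.8622 kW
Heat removed = 4.8622 kW

Q_out = 4.86 kW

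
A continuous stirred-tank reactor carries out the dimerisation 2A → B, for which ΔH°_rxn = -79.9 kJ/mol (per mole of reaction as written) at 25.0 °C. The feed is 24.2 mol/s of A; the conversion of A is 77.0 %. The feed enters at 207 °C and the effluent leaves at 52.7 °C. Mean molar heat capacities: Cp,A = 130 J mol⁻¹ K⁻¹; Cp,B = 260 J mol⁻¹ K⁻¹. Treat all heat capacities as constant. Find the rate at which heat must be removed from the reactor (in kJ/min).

Q_out = 73800 kJ/min

Extent of reaction ξ = 0.770 × 24.2 / 2 = 9.317 mol/s
Reaction term: ξ·ΔH°_rxn = 9.317 × -79.9 = -744.43 kJ/s
Sensible, feed 207→25 °C: -572.57 kJ/s
Outlet flows (mol/s): A 5.566, B 9.317
Sensible, products 25→52.7 °C: 87.144 kJ/s
Q = ΔH = -1229.9 kJ/s = -1229.9 kW
Heat removed = 73791 kJ/min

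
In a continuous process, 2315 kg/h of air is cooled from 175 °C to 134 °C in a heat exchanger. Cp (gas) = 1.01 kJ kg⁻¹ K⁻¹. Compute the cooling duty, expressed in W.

Q = ṁ·Cp·ΔT = 2315 × 1.01 × (134 − 175) = -95864 kJ/h
Converting: 95864 / 3600 s = 26.629 kW
Cooling duty = 26629 W

Q_c = 26600 W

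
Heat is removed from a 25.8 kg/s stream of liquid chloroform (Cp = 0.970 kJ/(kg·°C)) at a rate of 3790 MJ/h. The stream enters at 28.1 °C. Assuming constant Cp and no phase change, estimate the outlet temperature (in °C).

Q = 3790 MJ/h = 1052.8 kJ/s
ΔT = Q/(ṁ·Cp) = 1052.8/(25.8×0.970) = 42.067 K
T_out = 28.1 − 42.067 = -13.967 °C

T_out = -14.0 °C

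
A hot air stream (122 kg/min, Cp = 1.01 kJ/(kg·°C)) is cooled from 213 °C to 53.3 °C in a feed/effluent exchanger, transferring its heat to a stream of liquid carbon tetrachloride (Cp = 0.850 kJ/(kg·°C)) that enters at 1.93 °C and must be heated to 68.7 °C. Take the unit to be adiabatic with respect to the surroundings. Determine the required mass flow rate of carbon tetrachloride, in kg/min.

Heat released by hot stream: Q = 122 × 1.01 × (213 − 53.3) = 19678 kJ/min
Energy balance on cold side (adiabatic exchanger): Q = ṁ_c·Cp_c·(T_c,out − T_c,in)
ṁ_c = 19678 / [0.850 × (68.7 − 1.93)] = 346.73 kg/min

ṁ_c = 347 kg/min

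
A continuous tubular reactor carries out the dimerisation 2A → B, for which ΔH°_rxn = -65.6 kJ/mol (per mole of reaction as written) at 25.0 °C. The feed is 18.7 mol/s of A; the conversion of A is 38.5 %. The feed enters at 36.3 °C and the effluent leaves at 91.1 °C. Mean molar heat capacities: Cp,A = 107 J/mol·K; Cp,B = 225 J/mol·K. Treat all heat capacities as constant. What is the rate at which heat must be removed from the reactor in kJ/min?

Q_out = 7430 kJ/min

Extent of reaction ξ = 0.385 × 18.7 / 2 = 3.5997 mol/s
Reaction term: ξ·ΔH°_rxn = 3.5997 × -65.6 = -236.14 kJ/s
Sensible, feed 36.3→25 °C: -22.61 kJ/s
Outlet flows (mol/s): A 11.5, B 3.5997
Sensible, products 25→91.1 °C: 134.88 kJ/s
Q = ΔH = -123.88 kJ/s = -123.88 kW
Heat removed = 7432.6 kJ/min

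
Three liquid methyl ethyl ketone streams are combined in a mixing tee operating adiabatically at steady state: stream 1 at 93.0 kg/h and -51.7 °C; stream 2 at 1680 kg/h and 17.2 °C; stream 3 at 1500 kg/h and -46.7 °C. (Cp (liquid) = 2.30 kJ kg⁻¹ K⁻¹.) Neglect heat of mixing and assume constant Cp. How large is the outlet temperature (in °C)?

T_out = -14.0 °C

No heat crosses the boundary, so H_out = H_in.
T_out = Σ ṁᵢCp,ᵢTᵢ / Σ ṁᵢCp,ᵢ
      = -105710 / 7527.9 = -14.043 °C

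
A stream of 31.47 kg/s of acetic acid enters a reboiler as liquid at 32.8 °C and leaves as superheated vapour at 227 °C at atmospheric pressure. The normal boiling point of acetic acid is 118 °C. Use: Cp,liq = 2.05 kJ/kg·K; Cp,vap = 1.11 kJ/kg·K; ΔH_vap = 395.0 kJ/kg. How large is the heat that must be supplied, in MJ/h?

liquid 32.8→118 °C: 174.66 kJ/kg
vaporisation at 118 °C: 395 kJ/kg
vapour 118→227 °C: 120.99 kJ/kg
Δh = 174.66 + 395 + 120.99 = 690.65 kJ/kg
Q = ṁ·Δh = 31.47 kg/s × 690.65 kJ/kg = 21735 kJ/s
|Q| = 21735 kW = 78245 MJ/h

Q = 78200 MJ/h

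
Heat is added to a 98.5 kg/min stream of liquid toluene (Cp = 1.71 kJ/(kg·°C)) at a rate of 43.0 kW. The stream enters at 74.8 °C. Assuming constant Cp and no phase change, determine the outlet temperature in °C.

Q = 43.0 kW = 2580 kJ/min
ΔT = Q/(ṁ·Cp) = 2580/(98.5×1.71) = 15.317 K
T_out = 74.8 + 15.317 = 90.117 °C

T_out = 90.1 °C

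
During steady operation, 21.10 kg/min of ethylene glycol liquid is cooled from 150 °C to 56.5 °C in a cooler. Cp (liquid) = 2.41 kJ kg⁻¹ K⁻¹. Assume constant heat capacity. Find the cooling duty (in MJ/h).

Q = ṁ·Cp·ΔT = 21.10 × 2.41 × (56.5 − 150) = -4754.6 kJ/min
Converting: 4754.6 / 60 s = 79.243 kW
Cooling duty = 285.27 MJ/h

Q_c = 285 MJ/h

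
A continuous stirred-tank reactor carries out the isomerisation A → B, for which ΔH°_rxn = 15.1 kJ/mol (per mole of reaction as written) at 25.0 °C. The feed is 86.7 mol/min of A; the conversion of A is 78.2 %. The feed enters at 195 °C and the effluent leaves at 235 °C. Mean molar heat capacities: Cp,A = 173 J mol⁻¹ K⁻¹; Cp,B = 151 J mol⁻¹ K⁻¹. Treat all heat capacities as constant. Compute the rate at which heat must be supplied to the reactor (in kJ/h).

Q_in = 78600 kJ/h

Extent of reaction ξ = 0.782 × 86.7 = 67.799 mol/min
Reaction term: ξ·ΔH°_rxn = 67.799 × 15.1 = 1023.8 kJ/min
Sensible, feed 195→25 °C: -2549.8 kJ/min
Outlet flows (mol/min): A 18.901, B 67.799
Sensible, products 25→235 °C: 2836.6 kJ/min
Q = ΔH = 1310.5 kJ/min = 21.842 kW
Heat supplied = 78630 kJ/h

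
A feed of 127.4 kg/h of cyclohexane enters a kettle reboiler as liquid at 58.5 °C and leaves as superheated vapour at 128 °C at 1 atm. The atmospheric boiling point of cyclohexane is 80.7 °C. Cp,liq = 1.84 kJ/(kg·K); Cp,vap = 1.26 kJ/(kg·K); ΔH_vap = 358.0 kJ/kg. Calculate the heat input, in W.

liquid 58.5→80.7 °C: 40.848 kJ/kg
vaporisation at 80.7 °C: 358 kJ/kg
vapour 80.7→128 °C: 59.598 kJ/kg
Δh = 40.848 + 358 + 59.598 = 458.45 kJ/kg
Q = ṁ·Δh = 127.4 kg/h × 458.45 kJ/kg = 58406 kJ/h
|Q| = 16.224 kW = 16224 W

Q = 16200 W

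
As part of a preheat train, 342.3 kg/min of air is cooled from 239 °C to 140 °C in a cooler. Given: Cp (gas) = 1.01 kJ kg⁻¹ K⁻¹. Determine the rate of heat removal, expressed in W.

Q_c = 570000 W

Q = ṁ·Cp·ΔT = 342.3 × 1.01 × (140 − 239) = -34227 kJ/min
Converting: 34227 / 60 s = 570.44 kW
Cooling duty = 570440 W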